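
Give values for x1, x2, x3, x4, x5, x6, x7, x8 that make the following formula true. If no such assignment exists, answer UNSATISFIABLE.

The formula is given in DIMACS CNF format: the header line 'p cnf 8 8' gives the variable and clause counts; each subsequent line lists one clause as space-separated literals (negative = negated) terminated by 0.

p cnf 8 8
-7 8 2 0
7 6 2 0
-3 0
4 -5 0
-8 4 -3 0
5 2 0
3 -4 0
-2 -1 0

The clause (¬x3) is unit, so x3 = False.
The clause (¬x4) is unit, so x4 = False.
The clause (¬x5) is unit, so x5 = False.
The clause (x2) is unit, so x2 = True.
The clause (¬x1) is unit, so x1 = False.
No clause remains; x6, x7, x8 are free.

x1 ↦ False, x2 ↦ True, x3 ↦ False, x4 ↦ False, x5 ↦ False, x6 ↦ True, x7 ↦ True, x8 ↦ False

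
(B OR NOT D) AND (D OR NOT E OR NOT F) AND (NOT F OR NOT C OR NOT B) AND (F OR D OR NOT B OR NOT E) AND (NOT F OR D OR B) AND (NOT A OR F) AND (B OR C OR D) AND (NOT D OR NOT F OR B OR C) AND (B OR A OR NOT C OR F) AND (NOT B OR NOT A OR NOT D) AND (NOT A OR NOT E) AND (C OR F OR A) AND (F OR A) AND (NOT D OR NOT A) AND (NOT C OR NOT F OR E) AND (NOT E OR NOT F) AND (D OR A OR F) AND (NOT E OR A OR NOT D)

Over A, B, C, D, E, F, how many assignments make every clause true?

3

There are 2^6 = 64 truth assignments over (A, B, C, D, E, F).
Split on E. With E = true, the clauses containing E are satisfied and NOT E drops from the rest; 0 of the 2^5 = 32 assignments to the other variables satisfy what remains.
With E = false, by the same count on the reduced clause set, 3 assignments work.
(One model: A=F, B=T, C=F, D=F, E=F, F=T.)
Total: 0 + 3 = 3.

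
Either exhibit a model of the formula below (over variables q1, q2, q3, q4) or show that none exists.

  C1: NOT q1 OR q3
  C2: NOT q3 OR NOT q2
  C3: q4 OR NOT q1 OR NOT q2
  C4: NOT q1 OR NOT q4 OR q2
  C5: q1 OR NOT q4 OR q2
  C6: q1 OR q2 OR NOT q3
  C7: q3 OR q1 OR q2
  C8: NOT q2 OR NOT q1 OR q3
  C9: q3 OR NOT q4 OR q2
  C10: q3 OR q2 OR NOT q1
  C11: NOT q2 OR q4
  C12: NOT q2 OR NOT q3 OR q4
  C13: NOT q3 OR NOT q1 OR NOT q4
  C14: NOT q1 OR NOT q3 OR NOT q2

Suppose q1 = false.
Suppose q3 = false.
Unit clause (q2) forces q2 = true.
Unit clause (q4) forces q4 = true.
All clauses are satisfied.

q1: false, q2: true, q3: false, q4: true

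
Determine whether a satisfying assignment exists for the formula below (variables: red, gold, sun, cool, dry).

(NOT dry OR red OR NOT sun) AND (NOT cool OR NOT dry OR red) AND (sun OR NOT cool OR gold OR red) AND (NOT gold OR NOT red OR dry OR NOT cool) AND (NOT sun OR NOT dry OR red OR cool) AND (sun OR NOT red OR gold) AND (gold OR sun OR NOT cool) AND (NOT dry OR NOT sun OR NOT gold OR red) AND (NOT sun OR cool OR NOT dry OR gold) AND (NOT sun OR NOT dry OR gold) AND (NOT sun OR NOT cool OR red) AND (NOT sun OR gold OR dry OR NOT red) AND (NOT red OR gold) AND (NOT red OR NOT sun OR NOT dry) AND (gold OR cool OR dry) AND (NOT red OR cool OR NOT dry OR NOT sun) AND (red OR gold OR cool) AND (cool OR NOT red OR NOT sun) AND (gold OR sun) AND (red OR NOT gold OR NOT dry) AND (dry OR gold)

Case red = false:
Case dry = false:
The clause (gold) is unit, so gold = true.
Case sun = false:
No clause remains; cool is free.
A satisfying assignment: red=false,  gold=true,  sun=false,  cool=false,  dry=false.

Yes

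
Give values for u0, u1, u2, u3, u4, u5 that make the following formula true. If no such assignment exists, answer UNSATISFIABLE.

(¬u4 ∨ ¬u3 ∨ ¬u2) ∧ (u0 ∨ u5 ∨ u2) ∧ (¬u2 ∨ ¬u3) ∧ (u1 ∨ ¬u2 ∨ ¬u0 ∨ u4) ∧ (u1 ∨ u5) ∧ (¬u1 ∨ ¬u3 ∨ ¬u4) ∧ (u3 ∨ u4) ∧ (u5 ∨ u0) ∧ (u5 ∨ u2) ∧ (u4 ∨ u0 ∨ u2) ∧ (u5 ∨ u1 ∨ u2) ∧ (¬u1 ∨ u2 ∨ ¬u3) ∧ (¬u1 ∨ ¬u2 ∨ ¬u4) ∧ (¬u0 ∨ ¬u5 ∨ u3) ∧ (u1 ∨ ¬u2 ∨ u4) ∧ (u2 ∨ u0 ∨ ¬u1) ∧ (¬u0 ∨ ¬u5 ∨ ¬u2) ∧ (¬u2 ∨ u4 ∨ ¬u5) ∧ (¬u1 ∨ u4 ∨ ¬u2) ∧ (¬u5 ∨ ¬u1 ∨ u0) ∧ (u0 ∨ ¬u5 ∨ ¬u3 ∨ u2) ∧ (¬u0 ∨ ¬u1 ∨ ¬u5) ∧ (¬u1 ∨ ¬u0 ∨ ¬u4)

Branch on u2: set u2 = False.
(u5) alone gives u5 = True.
Branch on u3: set u3 = False.
(u4) alone gives u4 = True.
(¬u0) alone gives u0 = False.
(¬u1) alone gives u1 = False.
All clauses are satisfied.

u0: False, u1: False, u2: False, u3: False, u4: True, u5: True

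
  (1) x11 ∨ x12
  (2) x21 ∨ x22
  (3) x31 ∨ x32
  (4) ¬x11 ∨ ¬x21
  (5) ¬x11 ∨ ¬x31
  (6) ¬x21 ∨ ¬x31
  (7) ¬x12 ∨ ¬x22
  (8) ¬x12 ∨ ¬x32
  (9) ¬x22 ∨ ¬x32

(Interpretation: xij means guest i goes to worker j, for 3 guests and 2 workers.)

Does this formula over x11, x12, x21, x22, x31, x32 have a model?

Case x11 = True:
Unit clause (¬x21) forces x21 = False.
Unit clause (x22) forces x22 = True.
Unit clause (¬x31) forces x31 = False.
Unit clause (x32) forces x32 = True.
That conflicts with the unit clause (¬x32).
So x11 must be the other value — set x11 = False.
Unit clause (x12) forces x12 = True.
Unit clause (¬x22) forces x22 = False.
Unit clause (x21) forces x21 = True.
Unit clause (¬x31) forces x31 = False.
Unit clause (x32) forces x32 = True.
That conflicts with the unit clause (¬x32).
Both values of x11 lead to a conflict.
No assignment satisfies every clause.

No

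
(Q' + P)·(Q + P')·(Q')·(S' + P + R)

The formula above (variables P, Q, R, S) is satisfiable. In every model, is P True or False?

Suppose P = 1.
(Q) alone gives Q = 1.
That conflicts with the unit clause (Q').
So every satisfying assignment has P = False.

False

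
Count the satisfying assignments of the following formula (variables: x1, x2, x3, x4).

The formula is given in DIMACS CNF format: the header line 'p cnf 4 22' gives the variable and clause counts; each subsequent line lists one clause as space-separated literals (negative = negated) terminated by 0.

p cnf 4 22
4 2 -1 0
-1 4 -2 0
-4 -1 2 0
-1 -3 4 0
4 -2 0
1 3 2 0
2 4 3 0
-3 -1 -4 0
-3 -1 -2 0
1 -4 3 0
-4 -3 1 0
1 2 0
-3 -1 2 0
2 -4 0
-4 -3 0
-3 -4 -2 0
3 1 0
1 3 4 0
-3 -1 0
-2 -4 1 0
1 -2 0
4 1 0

1

There are 2^4 = 16 truth assignments over (x1, x2, x3, x4).
Check each against the 22 clauses (columns in the order x1, x2, x3, x4):
  F F F F  ✗ fails (x1 ∨ x3 ∨ x2)
  F F F T  ✗ fails (x1 ∨ x3 ∨ x2)
  F F T F  ✗ fails (x1 ∨ x2)
  F F T T  ✗ fails (¬x4 ∨ ¬x3 ∨ x1)
  F T F F  ✗ fails (x4 ∨ ¬x2)
  F T F T  ✗ fails (x1 ∨ ¬x4 ∨ x3)
  F T T F  ✗ fails (x4 ∨ ¬x2)
  F T T T  ✗ fails (¬x4 ∨ ¬x3 ∨ x1)
  T F F F  ✗ fails (x4 ∨ x2 ∨ ¬x1)
  T F F T  ✗ fails (¬x4 ∨ ¬x1 ∨ x2)
  T F T F  ✗ fails (x4 ∨ x2 ∨ ¬x1)
  T F T T  ✗ fails (¬x4 ∨ ¬x1 ∨ x2)
  T T F F  ✗ fails (¬x1 ∨ x4 ∨ ¬x2)
  T T F T  ✓ satisfies all
  T T T F  ✗ fails (¬x1 ∨ x4 ∨ ¬x2)
  T T T T  ✗ fails (¬x3 ∨ ¬x1 ∨ ¬x4)
1 of the 16 rows is a model.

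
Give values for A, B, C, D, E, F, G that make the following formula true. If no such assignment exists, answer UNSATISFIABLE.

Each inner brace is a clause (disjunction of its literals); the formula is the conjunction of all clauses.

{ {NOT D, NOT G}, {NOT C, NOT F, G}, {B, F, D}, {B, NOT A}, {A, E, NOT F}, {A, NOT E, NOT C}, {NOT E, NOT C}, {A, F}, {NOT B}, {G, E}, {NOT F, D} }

A ↦ false,  B ↦ false,  C ↦ false,  D ↦ true,  E ↦ true,  F ↦ true,  G ↦ false

The clause (NOT B) is unit, so B = false.
The clause (NOT A) is unit, so A = false.
The clause (F) is unit, so F = true.
The clause (E) is unit, so E = true.
The clause (NOT C) is unit, so C = false.
The clause (D) is unit, so D = true.
The clause (NOT G) is unit, so G = false.
Every clause now holds.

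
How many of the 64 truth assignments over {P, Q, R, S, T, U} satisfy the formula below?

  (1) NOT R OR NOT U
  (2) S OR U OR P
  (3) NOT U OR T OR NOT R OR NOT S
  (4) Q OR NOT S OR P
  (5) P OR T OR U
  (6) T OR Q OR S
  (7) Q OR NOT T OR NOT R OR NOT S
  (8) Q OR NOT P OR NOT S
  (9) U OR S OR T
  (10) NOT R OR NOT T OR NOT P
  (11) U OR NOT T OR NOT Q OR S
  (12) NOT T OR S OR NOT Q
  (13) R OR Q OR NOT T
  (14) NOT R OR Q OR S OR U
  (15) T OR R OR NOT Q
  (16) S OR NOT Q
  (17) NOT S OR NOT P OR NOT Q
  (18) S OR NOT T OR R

There are 2^6 = 64 truth assignments over (P, Q, R, S, T, U).
Split on Q. With Q = true, the clauses containing Q are satisfied and NOT Q drops from the rest; 3 of the 2^5 = 32 assignments to the other variables satisfy what remains.
With Q = false, by the same count on the reduced clause set, 0 assignments work.
(One model: P=F, Q=T, R=F, S=T, T=T, U=F.)
Total: 3 + 0 = 3.

3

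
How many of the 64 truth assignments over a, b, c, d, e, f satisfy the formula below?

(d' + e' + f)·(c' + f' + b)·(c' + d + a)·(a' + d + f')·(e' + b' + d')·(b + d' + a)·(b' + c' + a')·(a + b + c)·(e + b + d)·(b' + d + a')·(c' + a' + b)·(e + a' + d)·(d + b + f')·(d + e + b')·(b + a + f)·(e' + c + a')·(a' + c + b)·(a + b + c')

8

There are 2^6 = 64 truth assignments over (a, b, c, d, e, f).
Split on c. With c = 1, the clauses containing c are satisfied and c' drops from the rest; 2 of the 2^5 = 32 assignments to the other variables satisfy what remains.
With c = 0, by the same count on the reduced clause set, 6 assignments work.
(One model: a=F, b=T, c=F, d=F, e=T, f=F.)
Total: 2 + 6 = 8.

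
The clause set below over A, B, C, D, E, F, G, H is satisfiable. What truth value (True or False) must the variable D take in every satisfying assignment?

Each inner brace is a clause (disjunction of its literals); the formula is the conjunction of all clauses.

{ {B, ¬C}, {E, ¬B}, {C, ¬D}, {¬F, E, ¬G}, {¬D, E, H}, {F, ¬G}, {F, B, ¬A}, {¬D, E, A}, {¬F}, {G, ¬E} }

Suppose D = True.
The clause (C) is unit, so C = True.
The clause (B) is unit, so B = True.
The clause (E) is unit, so E = True.
The clause (¬F) is unit, so F = False.
The clause (¬G) is unit, so G = False.
Now (G) is unsatisfied and unit — conflict.
So every satisfying assignment has D = False.

False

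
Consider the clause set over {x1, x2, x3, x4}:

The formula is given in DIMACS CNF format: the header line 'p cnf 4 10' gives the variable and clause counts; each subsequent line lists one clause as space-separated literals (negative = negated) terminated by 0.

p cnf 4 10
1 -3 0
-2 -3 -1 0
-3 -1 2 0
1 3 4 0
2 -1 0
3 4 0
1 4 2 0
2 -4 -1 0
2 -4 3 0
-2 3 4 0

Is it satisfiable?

Branch on x1: set x1 = False.
From the singleton clause (¬x3), x3 = False.
From the singleton clause (x4), x4 = True.
From the singleton clause (x2), x2 = True.
Every clause now holds.
A satisfying assignment: x1 ↦ False, x2 ↦ True, x3 ↦ False, x4 ↦ True.

Yes, satisfiable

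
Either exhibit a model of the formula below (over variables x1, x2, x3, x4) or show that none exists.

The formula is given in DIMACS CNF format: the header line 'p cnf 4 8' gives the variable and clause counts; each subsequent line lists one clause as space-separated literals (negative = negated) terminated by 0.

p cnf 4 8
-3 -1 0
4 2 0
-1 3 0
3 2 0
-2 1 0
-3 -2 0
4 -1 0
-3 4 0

x1: False,  x2: False,  x3: True,  x4: True

Branch on x3: set x3 = True.
From the singleton clause (¬x1), x1 = False.
From the singleton clause (¬x2), x2 = False.
From the singleton clause (x4), x4 = True.
All clauses are satisfied.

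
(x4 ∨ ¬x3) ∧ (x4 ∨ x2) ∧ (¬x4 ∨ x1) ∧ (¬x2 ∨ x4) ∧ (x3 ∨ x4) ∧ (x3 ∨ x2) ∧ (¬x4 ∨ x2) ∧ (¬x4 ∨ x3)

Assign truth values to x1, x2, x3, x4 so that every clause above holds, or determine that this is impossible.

x1 ↦ True; x2 ↦ True; x3 ↦ True; x4 ↦ True

Suppose x4 = True.
Unit clause (x1) forces x1 = True.
Unit clause (x2) forces x2 = True.
Unit clause (x3) forces x3 = True.
All clauses are satisfied.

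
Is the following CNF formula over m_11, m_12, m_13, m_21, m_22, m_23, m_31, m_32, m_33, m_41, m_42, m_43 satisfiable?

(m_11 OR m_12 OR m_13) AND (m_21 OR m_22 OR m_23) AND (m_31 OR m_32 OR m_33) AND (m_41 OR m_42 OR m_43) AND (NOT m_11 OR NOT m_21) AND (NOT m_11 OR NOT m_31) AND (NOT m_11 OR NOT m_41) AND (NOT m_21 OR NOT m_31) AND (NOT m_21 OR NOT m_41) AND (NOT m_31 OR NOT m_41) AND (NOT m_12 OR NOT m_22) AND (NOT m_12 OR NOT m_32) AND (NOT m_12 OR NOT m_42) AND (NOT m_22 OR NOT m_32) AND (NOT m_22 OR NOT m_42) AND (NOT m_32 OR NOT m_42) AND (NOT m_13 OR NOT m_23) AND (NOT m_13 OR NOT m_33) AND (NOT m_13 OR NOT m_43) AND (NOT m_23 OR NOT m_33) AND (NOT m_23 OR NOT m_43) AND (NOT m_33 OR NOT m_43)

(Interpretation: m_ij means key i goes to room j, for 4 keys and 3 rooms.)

Unsatisfiable

Try m_11 = false.
Try m_12 = true.
Unit clause (NOT m_22) forces m_22 = false.
Unit clause (NOT m_32) forces m_32 = false.
Unit clause (NOT m_42) forces m_42 = false.
Try m_21 = true.
Unit clause (NOT m_31) forces m_31 = false.
Unit clause (m_33) forces m_33 = true.
Unit clause (NOT m_41) forces m_41 = false.
Unit clause (m_43) forces m_43 = true.
Now (NOT m_43) is unsatisfied and unit — conflict.
That branch fails; take m_21 = false instead.
Unit clause (m_23) forces m_23 = true.
Unit clause (NOT m_13) forces m_13 = false.
Unit clause (NOT m_33) forces m_33 = false.
Unit clause (m_31) forces m_31 = true.
Unit clause (NOT m_41) forces m_41 = false.
Unit clause (m_43) forces m_43 = true.
Now (NOT m_43) is unsatisfied and unit — conflict.
Either choice for m_21 ends in contradiction.
That branch fails; take m_12 = false instead.
Unit clause (m_13) forces m_13 = true.
Unit clause (NOT m_23) forces m_23 = false.
Unit clause (NOT m_33) forces m_33 = false.
Unit clause (NOT m_43) forces m_43 = false.
Try m_21 = true.
Unit clause (NOT m_31) forces m_31 = false.
Unit clause (m_32) forces m_32 = true.
Unit clause (NOT m_41) forces m_41 = false.
Unit clause (m_42) forces m_42 = true.
Now (NOT m_42) is unsatisfied and unit — conflict.
That branch fails; take m_21 = false instead.
Unit clause (m_22) forces m_22 = true.
Unit clause (NOT m_32) forces m_32 = false.
Unit clause (m_31) forces m_31 = true.
Unit clause (NOT m_41) forces m_41 = false.
Unit clause (m_42) forces m_42 = true.
Now (NOT m_42) is unsatisfied and unit — conflict.
Either choice for m_21 ends in contradiction.
Either choice for m_12 ends in contradiction.
That branch fails; take m_11 = true instead.
Unit clause (NOT m_21) forces m_21 = false.
Unit clause (NOT m_31) forces m_31 = false.
Unit clause (NOT m_41) forces m_41 = false.
Try m_22 = true.
Unit clause (NOT m_12) forces m_12 = false.
Unit clause (NOT m_32) forces m_32 = false.
Unit clause (m_33) forces m_33 = true.
Unit clause (NOT m_42) forces m_42 = false.
Unit clause (m_43) forces m_43 = true.
Now (NOT m_43) is unsatisfied and unit — conflict.
That branch fails; take m_22 = false instead.
Unit clause (m_23) forces m_23 = true.
Unit clause (NOT m_13) forces m_13 = false.
Unit clause (NOT m_33) forces m_33 = false.
Unit clause (m_32) forces m_32 = true.
Unit clause (NOT m_12) forces m_12 = false.
Unit clause (NOT m_42) forces m_42 = false.
Unit clause (m_43) forces m_43 = true.
Now (NOT m_43) is unsatisfied and unit — conflict.
Either choice for m_22 ends in contradiction.
Either choice for m_11 ends in contradiction.
No assignment satisfies every clause.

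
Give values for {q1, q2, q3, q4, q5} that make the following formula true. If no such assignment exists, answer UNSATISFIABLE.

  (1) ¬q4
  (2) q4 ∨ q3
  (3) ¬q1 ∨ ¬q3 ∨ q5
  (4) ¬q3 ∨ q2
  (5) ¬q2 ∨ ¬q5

q1=False; q2=True; q3=True; q4=False; q5=False

From the singleton clause (¬q4), q4 = False.
From the singleton clause (q3), q3 = True.
From the singleton clause (q2), q2 = True.
From the singleton clause (¬q5), q5 = False.
From the singleton clause (¬q1), q1 = False.
All clauses are satisfied.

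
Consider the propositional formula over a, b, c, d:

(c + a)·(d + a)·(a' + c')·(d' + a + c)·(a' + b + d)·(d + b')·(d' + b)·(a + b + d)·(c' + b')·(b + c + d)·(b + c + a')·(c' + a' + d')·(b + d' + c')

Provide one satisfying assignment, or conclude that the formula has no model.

a: 1,  b: 1,  c: 0,  d: 1

Try c = 0.
The clause (a) is unit, so a = 1.
The clause (b) is unit, so b = 1.
The clause (d) is unit, so d = 1.
Every clause now holds.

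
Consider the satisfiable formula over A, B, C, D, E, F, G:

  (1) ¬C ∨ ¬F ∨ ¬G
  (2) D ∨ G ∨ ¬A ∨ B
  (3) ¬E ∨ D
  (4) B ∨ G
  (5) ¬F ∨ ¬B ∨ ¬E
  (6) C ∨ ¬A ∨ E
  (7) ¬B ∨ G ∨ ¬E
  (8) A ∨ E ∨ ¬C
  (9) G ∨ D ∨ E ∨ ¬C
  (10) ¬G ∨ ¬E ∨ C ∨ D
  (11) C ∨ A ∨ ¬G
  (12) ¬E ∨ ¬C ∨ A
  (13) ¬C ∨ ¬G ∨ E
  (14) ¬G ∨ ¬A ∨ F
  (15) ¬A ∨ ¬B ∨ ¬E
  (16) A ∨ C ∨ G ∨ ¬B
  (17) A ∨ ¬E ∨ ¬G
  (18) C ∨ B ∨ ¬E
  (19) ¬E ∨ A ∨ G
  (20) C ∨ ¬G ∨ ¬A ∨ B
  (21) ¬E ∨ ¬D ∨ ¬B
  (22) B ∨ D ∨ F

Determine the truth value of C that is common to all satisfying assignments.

Suppose C = False.
Branch on E: set E = False.
From the singleton clause (¬A), A = False.
From the singleton clause (¬G), G = False.
From the singleton clause (B), B = True.
But (¬B) is also a unit clause — contradiction.
That branch fails; take E = True instead.
From the singleton clause (D), D = True.
From the singleton clause (B), B = True.
But (¬B) is also a unit clause — contradiction.
Either choice for E ends in contradiction.
So every satisfying assignment has C = True.

True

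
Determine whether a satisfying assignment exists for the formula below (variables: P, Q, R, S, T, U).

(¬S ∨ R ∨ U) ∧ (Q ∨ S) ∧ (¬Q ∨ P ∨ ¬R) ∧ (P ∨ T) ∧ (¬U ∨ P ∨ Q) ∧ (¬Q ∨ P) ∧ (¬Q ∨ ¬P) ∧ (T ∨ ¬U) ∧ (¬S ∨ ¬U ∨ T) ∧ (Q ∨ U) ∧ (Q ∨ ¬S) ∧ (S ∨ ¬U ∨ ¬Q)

Case Q = True:
From the singleton clause (P), P = True.
That conflicts with the unit clause (¬P).
So Q must be the other value — set Q = False.
From the singleton clause (S), S = True.
That conflicts with the unit clause (¬S).
Either choice for Q ends in contradiction.
No assignment satisfies every clause.

No, unsatisfiable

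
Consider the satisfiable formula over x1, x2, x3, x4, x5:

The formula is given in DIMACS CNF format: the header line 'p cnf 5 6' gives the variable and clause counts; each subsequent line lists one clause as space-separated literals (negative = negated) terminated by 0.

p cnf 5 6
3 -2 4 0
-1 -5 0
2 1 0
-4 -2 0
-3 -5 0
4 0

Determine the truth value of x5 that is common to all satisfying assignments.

False

Suppose x5 = True.
The clause (¬x1) is unit, so x1 = False.
The clause (x2) is unit, so x2 = True.
The clause (¬x4) is unit, so x4 = False.
Now (x4) is unsatisfied and unit — conflict.
So every satisfying assignment has x5 = False.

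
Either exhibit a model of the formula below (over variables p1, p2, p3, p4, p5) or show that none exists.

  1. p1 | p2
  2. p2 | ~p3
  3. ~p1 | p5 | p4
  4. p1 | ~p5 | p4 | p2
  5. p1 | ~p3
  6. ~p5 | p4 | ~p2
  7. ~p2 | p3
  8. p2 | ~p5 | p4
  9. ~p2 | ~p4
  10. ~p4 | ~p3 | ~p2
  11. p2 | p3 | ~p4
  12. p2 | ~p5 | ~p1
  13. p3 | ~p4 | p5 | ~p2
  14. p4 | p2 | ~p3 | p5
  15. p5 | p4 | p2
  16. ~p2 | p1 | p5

Case p1 = 1:
Case p2 = 1:
Unit clause (p3) forces p3 = 1.
Unit clause (~p4) forces p4 = 0.
Unit clause (p5) forces p5 = 1.
That conflicts with the unit clause (~p5).
Undo p2 and try p2 = 0.
Unit clause (~p3) forces p3 = 0.
Unit clause (~p4) forces p4 = 0.
Unit clause (p5) forces p5 = 1.
That conflicts with the unit clause (~p5).
Either choice for p2 ends in contradiction.
Undo p1 and try p1 = 0.
Unit clause (p2) forces p2 = 1.
Unit clause (~p3) forces p3 = 0.
That conflicts with the unit clause (p3).
Either choice for p1 ends in contradiction.

UNSATISFIABLE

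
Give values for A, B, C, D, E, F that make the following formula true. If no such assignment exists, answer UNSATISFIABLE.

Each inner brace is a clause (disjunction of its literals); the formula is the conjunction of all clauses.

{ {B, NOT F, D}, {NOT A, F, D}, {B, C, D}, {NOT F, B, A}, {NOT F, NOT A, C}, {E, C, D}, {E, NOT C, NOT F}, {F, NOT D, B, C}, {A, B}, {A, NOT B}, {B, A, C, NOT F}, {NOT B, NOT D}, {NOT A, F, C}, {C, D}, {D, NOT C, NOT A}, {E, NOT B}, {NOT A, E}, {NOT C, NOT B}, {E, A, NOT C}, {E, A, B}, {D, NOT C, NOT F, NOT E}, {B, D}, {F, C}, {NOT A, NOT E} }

UNSATISFIABLE

Case A = true:
From the singleton clause (E), E = true.
But (NOT E) is also a unit clause — contradiction.
That branch fails; take A = false instead.
From the singleton clause (B), B = true.
But (NOT B) is also a unit clause — contradiction.
Both values of A lead to a conflict.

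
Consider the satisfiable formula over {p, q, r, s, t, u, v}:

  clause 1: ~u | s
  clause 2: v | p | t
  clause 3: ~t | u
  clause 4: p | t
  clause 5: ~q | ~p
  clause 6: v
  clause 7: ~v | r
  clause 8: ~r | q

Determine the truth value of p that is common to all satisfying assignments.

Suppose p = 1.
The clause (~q) is unit, so q = 0.
The clause (v) is unit, so v = 1.
The clause (r) is unit, so r = 1.
But (~r) is also a unit clause — contradiction.
So every satisfying assignment has p = False.

False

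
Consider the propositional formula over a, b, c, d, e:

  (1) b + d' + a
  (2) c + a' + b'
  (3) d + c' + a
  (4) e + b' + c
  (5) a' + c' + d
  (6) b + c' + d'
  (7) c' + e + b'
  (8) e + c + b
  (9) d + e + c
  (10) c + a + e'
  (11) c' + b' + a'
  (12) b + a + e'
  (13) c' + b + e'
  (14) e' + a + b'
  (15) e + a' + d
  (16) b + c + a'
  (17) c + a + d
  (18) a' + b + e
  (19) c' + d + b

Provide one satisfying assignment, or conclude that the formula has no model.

UNSATISFIABLE

Case b = 1:
Case c = 1:
(e) alone gives e = 1.
(a') alone gives a = 0.
That conflicts with the unit clause (a).
Undo c and try c = 0.
(a') alone gives a = 0.
(e) alone gives e = 1.
That conflicts with the unit clause (e').
Both values of c lead to a conflict.
Undo b and try b = 0.
Case d = 0:
(c') alone gives c = 0.
(e) alone gives e = 1.
(a) alone gives a = 1.
That conflicts with the unit clause (a').
Undo d and try d = 1.
(a) alone gives a = 1.
(c') alone gives c = 0.
That conflicts with the unit clause (c).
Both values of d lead to a conflict.
Both values of b lead to a conflict.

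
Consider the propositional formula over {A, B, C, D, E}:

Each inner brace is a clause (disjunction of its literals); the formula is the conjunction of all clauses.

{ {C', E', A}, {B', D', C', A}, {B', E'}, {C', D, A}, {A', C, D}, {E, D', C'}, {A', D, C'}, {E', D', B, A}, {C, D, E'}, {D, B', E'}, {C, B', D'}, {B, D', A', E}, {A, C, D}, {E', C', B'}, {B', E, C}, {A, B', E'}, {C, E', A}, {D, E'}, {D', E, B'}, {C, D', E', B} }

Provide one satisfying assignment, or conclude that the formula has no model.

Suppose B = 0.
Suppose D = 1.
Suppose E = 0.
The clause (C') is unit, so C = 0.
The clause (A') is unit, so A = 0.
All clauses are satisfied.

A=0, B=0, C=0, D=1, E=0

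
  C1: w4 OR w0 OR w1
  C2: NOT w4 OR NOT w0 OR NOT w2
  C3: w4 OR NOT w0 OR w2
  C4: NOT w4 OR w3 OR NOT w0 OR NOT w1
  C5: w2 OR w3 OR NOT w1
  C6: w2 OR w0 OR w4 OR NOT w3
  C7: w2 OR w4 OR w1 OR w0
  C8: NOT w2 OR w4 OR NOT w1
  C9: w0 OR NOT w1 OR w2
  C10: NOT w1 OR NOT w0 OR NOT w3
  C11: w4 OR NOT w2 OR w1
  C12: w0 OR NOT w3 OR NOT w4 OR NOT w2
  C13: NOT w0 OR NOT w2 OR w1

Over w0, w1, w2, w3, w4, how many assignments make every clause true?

There are 2^5 = 32 truth assignments over (w0, w1, w2, w3, w4).
Split on w4. With w4 = true, the clauses containing w4 are satisfied and NOT w4 drops from the rest; 6 of the 2^4 = 16 assignments to the other variables satisfy what remains.
With w4 = false, by the same count on the reduced clause set, 0 assignments work.
(One model: w0=F, w1=F, w2=F, w3=F, w4=T.)
Total: 6 + 0 = 6.

6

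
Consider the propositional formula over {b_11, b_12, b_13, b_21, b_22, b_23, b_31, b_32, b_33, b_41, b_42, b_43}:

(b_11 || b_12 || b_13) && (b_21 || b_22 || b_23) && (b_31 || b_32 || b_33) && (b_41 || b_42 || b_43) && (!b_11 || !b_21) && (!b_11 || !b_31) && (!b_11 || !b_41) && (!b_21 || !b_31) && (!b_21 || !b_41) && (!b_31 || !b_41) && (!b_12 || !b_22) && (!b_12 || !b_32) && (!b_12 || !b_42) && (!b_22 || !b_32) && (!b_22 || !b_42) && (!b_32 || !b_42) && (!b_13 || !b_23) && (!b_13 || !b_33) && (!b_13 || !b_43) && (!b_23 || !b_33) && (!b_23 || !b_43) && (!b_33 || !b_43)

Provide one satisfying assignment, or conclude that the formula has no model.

UNSATISFIABLE

Suppose b_11 = false.
Suppose b_12 = true.
(!b_22) alone gives b_22 = false.
(!b_32) alone gives b_32 = false.
(!b_42) alone gives b_42 = false.
Suppose b_21 = true.
(!b_31) alone gives b_31 = false.
(b_33) alone gives b_33 = true.
(!b_41) alone gives b_41 = false.
(b_43) alone gives b_43 = true.
But (!b_43) is also a unit clause — contradiction.
Backtrack on b_21: now try b_21 = false.
(b_23) alone gives b_23 = true.
(!b_13) alone gives b_13 = false.
(!b_33) alone gives b_33 = false.
(b_31) alone gives b_31 = true.
(!b_41) alone gives b_41 = false.
(b_43) alone gives b_43 = true.
But (!b_43) is also a unit clause — contradiction.
Both values of b_21 lead to a conflict.
Backtrack on b_12: now try b_12 = false.
(b_13) alone gives b_13 = true.
(!b_23) alone gives b_23 = false.
(!b_33) alone gives b_33 = false.
(!b_43) alone gives b_43 = false.
Suppose b_21 = true.
(!b_31) alone gives b_31 = false.
(b_32) alone gives b_32 = true.
(!b_41) alone gives b_41 = false.
(b_42) alone gives b_42 = true.
But (!b_42) is also a unit clause — contradiction.
Backtrack on b_21: now try b_21 = false.
(b_22) alone gives b_22 = true.
(!b_32) alone gives b_32 = false.
(b_31) alone gives b_31 = true.
(!b_41) alone gives b_41 = false.
(b_42) alone gives b_42 = true.
But (!b_42) is also a unit clause — contradiction.
Both values of b_21 lead to a conflict.
Both values of b_12 lead to a conflict.
Backtrack on b_11: now try b_11 = true.
(!b_21) alone gives b_21 = false.
(!b_31) alone gives b_31 = false.
(!b_41) alone gives b_41 = false.
Suppose b_22 = true.
(!b_12) alone gives b_12 = false.
(!b_32) alone gives b_32 = false.
(b_33) alone gives b_33 = true.
(!b_42) alone gives b_42 = false.
(b_43) alone gives b_43 = true.
But (!b_43) is also a unit clause — contradiction.
Backtrack on b_22: now try b_22 = false.
(b_23) alone gives b_23 = true.
(!b_13) alone gives b_13 = false.
(!b_33) alone gives b_33 = false.
(b_32) alone gives b_32 = true.
(!b_12) alone gives b_12 = false.
(!b_42) alone gives b_42 = false.
(b_43) alone gives b_43 = true.
But (!b_43) is also a unit clause — contradiction.
Both values of b_22 lead to a conflict.
Both values of b_11 lead to a conflict.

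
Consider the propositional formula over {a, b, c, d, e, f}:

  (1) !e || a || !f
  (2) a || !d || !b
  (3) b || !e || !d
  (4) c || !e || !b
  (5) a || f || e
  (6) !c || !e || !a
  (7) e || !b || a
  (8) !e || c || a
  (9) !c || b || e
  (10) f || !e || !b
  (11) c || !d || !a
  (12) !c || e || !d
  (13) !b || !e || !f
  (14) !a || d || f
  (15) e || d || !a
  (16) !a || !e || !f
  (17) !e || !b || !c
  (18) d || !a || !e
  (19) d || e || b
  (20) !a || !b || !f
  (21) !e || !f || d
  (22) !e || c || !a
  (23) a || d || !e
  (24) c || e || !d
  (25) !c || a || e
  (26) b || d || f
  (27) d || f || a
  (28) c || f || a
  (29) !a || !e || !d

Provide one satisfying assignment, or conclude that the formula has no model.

UNSATISFIABLE

Try e = false.
Try a = true.
The clause (d) is unit, so d = true.
The clause (c) is unit, so c = true.
Now (!c) is unsatisfied and unit — conflict.
Undo a and try a = false.
The clause (f) is unit, so f = true.
The clause (!b) is unit, so b = false.
The clause (!c) is unit, so c = false.
The clause (d) is unit, so d = true.
Now (!d) is unsatisfied and unit — conflict.
Both values of a lead to a conflict.
Undo e and try e = true.
Try a = true.
The clause (!c) is unit, so c = false.
Now (c) is unsatisfied and unit — conflict.
Undo a and try a = false.
The clause (!f) is unit, so f = false.
The clause (c) is unit, so c = true.
The clause (!b) is unit, so b = false.
The clause (!d) is unit, so d = false.
Now (d) is unsatisfied and unit — conflict.
Both values of a lead to a conflict.
Both values of e lead to a conflict.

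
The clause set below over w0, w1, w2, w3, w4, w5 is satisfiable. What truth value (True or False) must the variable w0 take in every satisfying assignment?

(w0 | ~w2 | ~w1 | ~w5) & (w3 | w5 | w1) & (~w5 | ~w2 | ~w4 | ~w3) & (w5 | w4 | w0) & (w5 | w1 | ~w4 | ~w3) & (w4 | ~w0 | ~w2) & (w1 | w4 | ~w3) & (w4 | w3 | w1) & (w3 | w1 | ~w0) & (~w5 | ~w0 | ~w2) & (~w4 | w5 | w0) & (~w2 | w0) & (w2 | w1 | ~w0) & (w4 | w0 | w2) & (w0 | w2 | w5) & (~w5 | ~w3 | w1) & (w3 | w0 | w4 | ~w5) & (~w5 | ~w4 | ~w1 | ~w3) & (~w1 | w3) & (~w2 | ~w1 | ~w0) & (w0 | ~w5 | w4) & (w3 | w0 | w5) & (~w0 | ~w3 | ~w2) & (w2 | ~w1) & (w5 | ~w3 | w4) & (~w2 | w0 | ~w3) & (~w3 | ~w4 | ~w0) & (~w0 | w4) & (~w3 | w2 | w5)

False

Suppose w0 = 1.
(w4) alone gives w4 = 1.
(~w3) alone gives w3 = 0.
(w1) alone gives w1 = 1.
Now (~w1) is unsatisfied and unit — conflict.
So every satisfying assignment has w0 = False.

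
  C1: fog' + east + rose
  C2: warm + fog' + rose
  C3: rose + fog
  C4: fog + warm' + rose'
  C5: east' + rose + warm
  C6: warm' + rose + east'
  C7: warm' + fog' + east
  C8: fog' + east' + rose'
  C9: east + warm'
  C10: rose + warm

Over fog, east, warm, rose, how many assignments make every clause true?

There are 2^4 = 16 truth assignments over (fog, east, warm, rose).
Check each against the 10 clauses (columns in the order fog, east, warm, rose):
  F F F F  ✗ fails (rose + fog)
  F F F T  ✓ satisfies all
  F F T F  ✗ fails (rose + fog)
  F F T T  ✗ fails (fog + warm' + rose')
  F T F F  ✗ fails (rose + fog)
  F T F T  ✓ satisfies all
  F T T F  ✗ fails (rose + fog)
  F T T T  ✗ fails (fog + warm' + rose')
  T F F F  ✗ fails (fog' + east + rose)
  T F F T  ✓ satisfies all
  T F T F  ✗ fails (fog' + east + rose)
  T F T T  ✗ fails (warm' + fog' + east)
  T T F F  ✗ fails (warm + fog' + rose)
  T T F T  ✗ fails (fog' + east' + rose')
  T T T F  ✗ fails (warm' + rose + east')
  T T T T  ✗ fails (fog' + east' + rose')
3 of the 16 rows are models.

3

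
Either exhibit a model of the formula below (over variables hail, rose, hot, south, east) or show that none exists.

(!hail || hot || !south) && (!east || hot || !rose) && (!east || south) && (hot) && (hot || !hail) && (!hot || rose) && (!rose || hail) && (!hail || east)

From the singleton clause (hot), hot = true.
From the singleton clause (rose), rose = true.
From the singleton clause (hail), hail = true.
From the singleton clause (east), east = true.
From the singleton clause (south), south = true.
All clauses are satisfied.

hail: true,  rose: true,  hot: true,  south: true,  east: true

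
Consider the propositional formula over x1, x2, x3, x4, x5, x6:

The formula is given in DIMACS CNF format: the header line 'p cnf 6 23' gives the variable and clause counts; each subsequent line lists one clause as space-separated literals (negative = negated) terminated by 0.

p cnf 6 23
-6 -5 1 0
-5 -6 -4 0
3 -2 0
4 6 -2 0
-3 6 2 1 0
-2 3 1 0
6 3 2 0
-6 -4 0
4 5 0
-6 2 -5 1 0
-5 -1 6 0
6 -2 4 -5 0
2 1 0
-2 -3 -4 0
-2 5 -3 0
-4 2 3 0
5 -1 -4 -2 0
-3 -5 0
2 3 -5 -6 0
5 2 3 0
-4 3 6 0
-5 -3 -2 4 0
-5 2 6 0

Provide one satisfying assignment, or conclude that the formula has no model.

x1: True, x2: False, x3: True, x4: True, x5: False, x6: False

Try x3 = True.
The clause (¬x5) is unit, so x5 = False.
The clause (x4) is unit, so x4 = True.
The clause (¬x6) is unit, so x6 = False.
The clause (¬x2) is unit, so x2 = False.
The clause (x1) is unit, so x1 = True.
This assignment satisfies each clause.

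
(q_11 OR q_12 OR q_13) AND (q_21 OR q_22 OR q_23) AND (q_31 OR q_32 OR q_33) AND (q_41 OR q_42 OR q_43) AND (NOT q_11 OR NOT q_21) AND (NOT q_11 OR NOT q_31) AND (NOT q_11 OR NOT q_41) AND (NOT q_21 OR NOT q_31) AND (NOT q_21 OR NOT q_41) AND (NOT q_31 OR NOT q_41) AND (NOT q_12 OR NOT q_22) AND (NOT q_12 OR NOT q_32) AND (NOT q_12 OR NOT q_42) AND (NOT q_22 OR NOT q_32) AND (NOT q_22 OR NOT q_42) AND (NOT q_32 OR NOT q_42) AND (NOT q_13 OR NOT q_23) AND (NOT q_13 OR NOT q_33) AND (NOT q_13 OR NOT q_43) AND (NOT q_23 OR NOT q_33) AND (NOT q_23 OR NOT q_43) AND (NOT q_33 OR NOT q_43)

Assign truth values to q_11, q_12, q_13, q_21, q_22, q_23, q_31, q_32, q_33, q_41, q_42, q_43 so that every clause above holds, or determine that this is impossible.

UNSATISFIABLE

Branch on q_11: set q_11 = false.
Branch on q_12: set q_12 = true.
Unit clause (NOT q_22) forces q_22 = false.
Unit clause (NOT q_32) forces q_32 = false.
Unit clause (NOT q_42) forces q_42 = false.
Branch on q_21: set q_21 = true.
Unit clause (NOT q_31) forces q_31 = false.
Unit clause (q_33) forces q_33 = true.
Unit clause (NOT q_41) forces q_41 = false.
Unit clause (q_43) forces q_43 = true.
But (NOT q_43) is also a unit clause — contradiction.
Undo q_21 and try q_21 = false.
Unit clause (q_23) forces q_23 = true.
Unit clause (NOT q_13) forces q_13 = false.
Unit clause (NOT q_33) forces q_33 = false.
Unit clause (q_31) forces q_31 = true.
Unit clause (NOT q_41) forces q_41 = false.
Unit clause (q_43) forces q_43 = true.
But (NOT q_43) is also a unit clause — contradiction.
Both values of q_21 lead to a conflict.
Undo q_12 and try q_12 = false.
Unit clause (q_13) forces q_13 = true.
Unit clause (NOT q_23) forces q_23 = false.
Unit clause (NOT q_33) forces q_33 = false.
Unit clause (NOT q_43) forces q_43 = false.
Branch on q_21: set q_21 = true.
Unit clause (NOT q_31) forces q_31 = false.
Unit clause (q_32) forces q_32 = true.
Unit clause (NOT q_41) forces q_41 = false.
Unit clause (q_42) forces q_42 = true.
But (NOT q_42) is also a unit clause — contradiction.
Undo q_21 and try q_21 = false.
Unit clause (q_22) forces q_22 = true.
Unit clause (NOT q_32) forces q_32 = false.
Unit clause (q_31) forces q_31 = true.
Unit clause (NOT q_41) forces q_41 = false.
Unit clause (q_42) forces q_42 = true.
But (NOT q_42) is also a unit clause — contradiction.
Both values of q_21 lead to a conflict.
Both values of q_12 lead to a conflict.
Undo q_11 and try q_11 = true.
Unit clause (NOT q_21) forces q_21 = false.
Unit clause (NOT q_31) forces q_31 = false.
Unit clause (NOT q_41) forces q_41 = false.
Branch on q_22: set q_22 = true.
Unit clause (NOT q_12) forces q_12 = false.
Unit clause (NOT q_32) forces q_32 = false.
Unit clause (q_33) forces q_33 = true.
Unit clause (NOT q_42) forces q_42 = false.
Unit clause (q_43) forces q_43 = true.
But (NOT q_43) is also a unit clause — contradiction.
Undo q_22 and try q_22 = false.
Unit clause (q_23) forces q_23 = true.
Unit clause (NOT q_13) forces q_13 = false.
Unit clause (NOT q_33) forces q_33 = false.
Unit clause (q_32) forces q_32 = true.
Unit clause (NOT q_12) forces q_12 = false.
Unit clause (NOT q_42) forces q_42 = false.
Unit clause (q_43) forces q_43 = true.
But (NOT q_43) is also a unit clause — contradiction.
Both values of q_22 lead to a conflict.
Both values of q_11 lead to a conflict.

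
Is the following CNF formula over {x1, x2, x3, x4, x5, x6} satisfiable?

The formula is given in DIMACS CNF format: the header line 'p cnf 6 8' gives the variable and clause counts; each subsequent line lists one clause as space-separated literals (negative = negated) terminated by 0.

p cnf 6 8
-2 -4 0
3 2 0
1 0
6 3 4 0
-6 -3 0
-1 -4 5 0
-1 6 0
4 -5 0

Yes, satisfiable

The clause (x1) is unit, so x1 = True.
The clause (x6) is unit, so x6 = True.
The clause (¬x3) is unit, so x3 = False.
The clause (x2) is unit, so x2 = True.
The clause (¬x4) is unit, so x4 = False.
The clause (¬x5) is unit, so x5 = False.
This assignment satisfies each clause.
A satisfying assignment: x1=True, x2=True, x3=False, x4=False, x5=False, x6=True.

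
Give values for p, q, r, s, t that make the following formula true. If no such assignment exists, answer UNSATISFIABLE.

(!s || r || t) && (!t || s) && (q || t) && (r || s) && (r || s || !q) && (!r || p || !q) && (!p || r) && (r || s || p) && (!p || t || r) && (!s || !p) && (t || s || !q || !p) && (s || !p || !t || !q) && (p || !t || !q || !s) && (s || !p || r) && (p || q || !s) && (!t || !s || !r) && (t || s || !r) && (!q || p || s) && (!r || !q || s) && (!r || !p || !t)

Try t = false.
From the singleton clause (q), q = true.
Try s = false.
From the singleton clause (r), r = true.
Now (!r) is unsatisfied and unit — conflict.
So s must be the other value — set s = true.
From the singleton clause (r), r = true.
From the singleton clause (p), p = true.
Now (!p) is unsatisfied and unit — conflict.
Neither s = true nor s = false works.
So t must be the other value — set t = true.
From the singleton clause (s), s = true.
From the singleton clause (!p), p = false.
From the singleton clause (!q), q = false.
Now (q) is unsatisfied and unit — conflict.
Neither t = true nor t = false works.

UNSATISFIABLE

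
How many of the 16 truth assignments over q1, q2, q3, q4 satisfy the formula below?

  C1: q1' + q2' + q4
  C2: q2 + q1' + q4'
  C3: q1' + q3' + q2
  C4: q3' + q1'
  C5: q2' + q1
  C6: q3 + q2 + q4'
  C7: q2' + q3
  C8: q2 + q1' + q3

3

There are 2^4 = 16 truth assignments over (q1, q2, q3, q4).
Split on q2. With q2 = 1, the clauses containing q2 are satisfied and q2' drops from the rest; 0 of the 2^3 = 8 assignments to the other variables satisfy what remains.
With q2 = 0, by the same count on the reduced clause set, 3 assignments work.
(One model: q1=F, q2=F, q3=F, q4=F.)
Total: 0 + 3 = 3.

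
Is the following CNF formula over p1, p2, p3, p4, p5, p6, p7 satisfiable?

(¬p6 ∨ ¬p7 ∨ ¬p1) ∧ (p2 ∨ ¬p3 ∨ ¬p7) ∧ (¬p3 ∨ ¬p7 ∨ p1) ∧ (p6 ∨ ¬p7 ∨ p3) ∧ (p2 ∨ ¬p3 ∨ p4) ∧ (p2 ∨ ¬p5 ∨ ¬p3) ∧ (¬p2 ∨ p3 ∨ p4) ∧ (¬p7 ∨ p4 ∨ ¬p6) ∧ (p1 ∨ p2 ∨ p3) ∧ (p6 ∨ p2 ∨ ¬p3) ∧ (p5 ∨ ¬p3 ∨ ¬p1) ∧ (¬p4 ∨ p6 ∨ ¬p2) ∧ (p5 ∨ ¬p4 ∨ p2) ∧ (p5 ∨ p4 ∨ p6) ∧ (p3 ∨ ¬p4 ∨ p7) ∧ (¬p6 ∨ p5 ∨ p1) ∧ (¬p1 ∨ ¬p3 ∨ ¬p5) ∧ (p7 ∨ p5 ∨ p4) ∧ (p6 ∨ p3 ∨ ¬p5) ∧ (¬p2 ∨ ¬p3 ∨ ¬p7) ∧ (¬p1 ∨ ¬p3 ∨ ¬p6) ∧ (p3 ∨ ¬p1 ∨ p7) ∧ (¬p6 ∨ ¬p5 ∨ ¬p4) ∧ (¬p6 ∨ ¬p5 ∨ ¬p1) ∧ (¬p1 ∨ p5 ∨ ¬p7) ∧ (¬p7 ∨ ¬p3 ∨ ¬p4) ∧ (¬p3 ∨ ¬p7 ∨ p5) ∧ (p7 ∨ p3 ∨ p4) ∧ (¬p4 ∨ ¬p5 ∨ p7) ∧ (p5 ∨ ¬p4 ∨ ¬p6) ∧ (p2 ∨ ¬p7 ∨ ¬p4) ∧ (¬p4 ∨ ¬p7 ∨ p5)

Try p6 = True.
Try p7 = False.
Try p3 = True.
Unit clause (¬p1) forces p1 = False.
Unit clause (p5) forces p5 = True.
Unit clause (p2) forces p2 = True.
Unit clause (¬p4) forces p4 = False.
This assignment satisfies each clause.
A satisfying assignment: p1: False, p2: True, p3: True, p4: False, p5: True, p6: True, p7: False.

Yes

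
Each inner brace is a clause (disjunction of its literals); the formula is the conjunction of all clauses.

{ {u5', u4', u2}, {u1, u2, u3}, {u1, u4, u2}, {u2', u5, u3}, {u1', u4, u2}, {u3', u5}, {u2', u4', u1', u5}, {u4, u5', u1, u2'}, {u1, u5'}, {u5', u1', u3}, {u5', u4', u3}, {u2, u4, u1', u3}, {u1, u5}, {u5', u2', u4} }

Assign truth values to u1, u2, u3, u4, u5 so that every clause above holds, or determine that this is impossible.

Try u3 = 1.
(u5) alone gives u5 = 1.
(u1) alone gives u1 = 1.
Try u4 = 1.
(u2) alone gives u2 = 1.
This assignment satisfies each clause.

u1: 1,  u2: 1,  u3: 1,  u4: 1,  u5: 1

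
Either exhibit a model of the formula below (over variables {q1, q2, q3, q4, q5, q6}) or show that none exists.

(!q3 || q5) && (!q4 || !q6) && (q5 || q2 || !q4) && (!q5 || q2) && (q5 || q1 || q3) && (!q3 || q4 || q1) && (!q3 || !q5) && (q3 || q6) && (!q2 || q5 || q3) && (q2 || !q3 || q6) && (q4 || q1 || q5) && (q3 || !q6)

UNSATISFIABLE

Try q3 = false.
Unit clause (q6) forces q6 = true.
That conflicts with the unit clause (!q6).
That branch fails; take q3 = true instead.
Unit clause (q5) forces q5 = true.
That conflicts with the unit clause (!q5).
Both values of q3 lead to a conflict.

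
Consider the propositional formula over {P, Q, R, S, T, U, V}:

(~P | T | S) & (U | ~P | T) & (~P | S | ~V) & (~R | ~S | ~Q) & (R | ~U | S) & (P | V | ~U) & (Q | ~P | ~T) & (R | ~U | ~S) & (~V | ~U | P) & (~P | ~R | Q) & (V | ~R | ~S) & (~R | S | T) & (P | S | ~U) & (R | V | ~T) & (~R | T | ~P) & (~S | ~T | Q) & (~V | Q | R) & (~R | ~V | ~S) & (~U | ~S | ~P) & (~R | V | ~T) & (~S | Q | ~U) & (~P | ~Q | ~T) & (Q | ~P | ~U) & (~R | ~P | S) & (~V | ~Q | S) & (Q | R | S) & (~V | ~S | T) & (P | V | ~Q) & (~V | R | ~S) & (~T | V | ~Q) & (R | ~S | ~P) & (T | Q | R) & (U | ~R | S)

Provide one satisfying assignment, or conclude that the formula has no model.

UNSATISFIABLE

Case P = 0:
Case V = 1:
(~U) alone gives U = 0.
Case Q = 1:
(S) alone gives S = 1.
(~R) alone gives R = 0.
But (R) is also a unit clause — contradiction.
Backtrack on Q: now try Q = 0.
(R) alone gives R = 1.
(~S) alone gives S = 0.
But (S) is also a unit clause — contradiction.
Neither Q = 1 nor Q = 0 works.
Backtrack on V: now try V = 0.
(~U) alone gives U = 0.
(~Q) alone gives Q = 0.
Case R = 0:
(~T) alone gives T = 0.
But (T) is also a unit clause — contradiction.
Backtrack on R: now try R = 1.
(~S) alone gives S = 0.
But (S) is also a unit clause — contradiction.
Neither R = 1 nor R = 0 works.
Neither V = 1 nor V = 0 works.
Backtrack on P: now try P = 1.
Case T = 1:
(Q) alone gives Q = 1.
But (~Q) is also a unit clause — contradiction.
Backtrack on T: now try T = 0.
(S) alone gives S = 1.
(U) alone gives U = 1.
But (~U) is also a unit clause — contradiction.
Neither T = 1 nor T = 0 works.
Neither P = 1 nor P = 0 works.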